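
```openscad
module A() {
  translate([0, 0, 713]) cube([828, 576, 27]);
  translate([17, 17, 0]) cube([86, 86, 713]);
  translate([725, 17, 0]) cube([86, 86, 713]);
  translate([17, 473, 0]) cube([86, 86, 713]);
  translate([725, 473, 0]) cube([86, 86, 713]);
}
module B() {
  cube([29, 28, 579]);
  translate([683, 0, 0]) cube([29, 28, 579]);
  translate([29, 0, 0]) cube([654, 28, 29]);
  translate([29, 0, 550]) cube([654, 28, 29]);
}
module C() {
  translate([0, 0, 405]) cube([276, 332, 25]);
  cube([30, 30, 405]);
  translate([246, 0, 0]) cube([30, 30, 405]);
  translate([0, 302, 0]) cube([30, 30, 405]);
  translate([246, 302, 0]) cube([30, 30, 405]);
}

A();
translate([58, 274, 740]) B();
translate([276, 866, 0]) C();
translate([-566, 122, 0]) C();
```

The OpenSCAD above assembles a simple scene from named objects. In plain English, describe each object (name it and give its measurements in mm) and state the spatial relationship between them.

A is a rectangular dining table. The top is 828×576×27 mm with its upper surface at z = 740 mm. It stands on four 86×86 mm square legs, each inset 17 mm from the nearest pair of top edges, running from the floor to the underside of the top.

B is a rectangular picture frame lying in the x–z plane (depth along y). The opening is 654 mm wide (x) by 521 mm tall (z), surrounded by a border 29 mm wide on all four sides. The frame is 28 mm deep and is made of two full-height vertical stiles with two horizontal rails fitted between them.

C is a four-legged stool. The seat is a 276×332×25 mm slab whose top surface is at z = 430 mm; four square legs, each 30×30 mm in cross-section, run from the floor (z = 0) to the underside of the seat, each flush with a corner of the seat.

The picture frame is on top of the table, centred. Two stools sit around the table at the +y, −x sides.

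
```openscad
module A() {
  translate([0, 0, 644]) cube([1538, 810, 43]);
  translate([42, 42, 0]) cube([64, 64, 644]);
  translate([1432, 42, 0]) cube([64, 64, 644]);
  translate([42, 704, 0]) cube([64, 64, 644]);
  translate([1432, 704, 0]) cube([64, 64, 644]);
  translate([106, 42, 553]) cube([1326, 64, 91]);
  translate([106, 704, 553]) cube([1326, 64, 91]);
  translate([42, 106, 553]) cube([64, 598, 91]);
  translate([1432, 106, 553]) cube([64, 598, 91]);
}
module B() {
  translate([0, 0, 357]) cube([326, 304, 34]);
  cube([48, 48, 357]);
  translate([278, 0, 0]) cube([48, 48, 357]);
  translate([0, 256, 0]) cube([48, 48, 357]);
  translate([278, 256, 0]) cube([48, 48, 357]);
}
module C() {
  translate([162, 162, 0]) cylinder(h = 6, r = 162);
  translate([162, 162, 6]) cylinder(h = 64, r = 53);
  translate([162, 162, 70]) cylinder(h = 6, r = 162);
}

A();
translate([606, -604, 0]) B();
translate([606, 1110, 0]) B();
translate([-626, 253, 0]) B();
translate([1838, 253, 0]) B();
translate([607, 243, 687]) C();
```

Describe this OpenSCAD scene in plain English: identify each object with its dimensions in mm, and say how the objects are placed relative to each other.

A is a rectangular dining table. The top is 1538×810×43 mm with its upper surface at z = 687 mm. It stands on four 64×64 mm square legs, each inset 42 mm from the nearest pair of top edges, running from the floor to the underside of the top. Four apron rails, 64 mm thick and 91 mm tall, run between adjacent legs with their top edges flush with the underside of the top and their outer faces flush with the legs' outer faces.

B is a four-legged stool. The seat is 326×304 mm, 34 mm thick, top at z = 391 mm. It stands on four square legs, each 48×48 mm in cross-section, from z = 0 to the seat underside, each flush with a corner of the seat.

C is a spool: two coaxial disc flanges of radius 162 mm and thickness 6 mm, joined by a core cylinder of radius 53 mm and height 64 mm. The lower flange rests on z = 0 and the three cylinders share a vertical axis.

Four stools sit around the table at the −y, +y, −x, +x sides. The spool is on top of the table, centred.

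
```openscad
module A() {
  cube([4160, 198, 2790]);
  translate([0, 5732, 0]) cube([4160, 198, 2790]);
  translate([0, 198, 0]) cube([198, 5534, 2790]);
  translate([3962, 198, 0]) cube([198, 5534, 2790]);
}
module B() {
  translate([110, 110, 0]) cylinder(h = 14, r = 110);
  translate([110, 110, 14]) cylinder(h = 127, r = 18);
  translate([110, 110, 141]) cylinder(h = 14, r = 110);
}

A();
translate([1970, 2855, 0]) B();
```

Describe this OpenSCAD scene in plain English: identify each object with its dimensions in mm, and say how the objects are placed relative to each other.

A is the wall frame of a small rectangular building: four walls, each 2790 mm tall and 198 mm thick, enclosing a footprint 4160 mm (x) by 5930 mm (y) outside-to-outside, with no floor or roof. The front and back walls (the −y and +y sides) span the full width; the two side walls fit between them.

B is a spool: two coaxial disc flanges of radius 110 mm and thickness 14 mm, joined by a core cylinder of radius 18 mm and height 127 mm. The lower flange rests on z = 0 and the three cylinders share a vertical axis.

The spool sits inside the house frame, centred.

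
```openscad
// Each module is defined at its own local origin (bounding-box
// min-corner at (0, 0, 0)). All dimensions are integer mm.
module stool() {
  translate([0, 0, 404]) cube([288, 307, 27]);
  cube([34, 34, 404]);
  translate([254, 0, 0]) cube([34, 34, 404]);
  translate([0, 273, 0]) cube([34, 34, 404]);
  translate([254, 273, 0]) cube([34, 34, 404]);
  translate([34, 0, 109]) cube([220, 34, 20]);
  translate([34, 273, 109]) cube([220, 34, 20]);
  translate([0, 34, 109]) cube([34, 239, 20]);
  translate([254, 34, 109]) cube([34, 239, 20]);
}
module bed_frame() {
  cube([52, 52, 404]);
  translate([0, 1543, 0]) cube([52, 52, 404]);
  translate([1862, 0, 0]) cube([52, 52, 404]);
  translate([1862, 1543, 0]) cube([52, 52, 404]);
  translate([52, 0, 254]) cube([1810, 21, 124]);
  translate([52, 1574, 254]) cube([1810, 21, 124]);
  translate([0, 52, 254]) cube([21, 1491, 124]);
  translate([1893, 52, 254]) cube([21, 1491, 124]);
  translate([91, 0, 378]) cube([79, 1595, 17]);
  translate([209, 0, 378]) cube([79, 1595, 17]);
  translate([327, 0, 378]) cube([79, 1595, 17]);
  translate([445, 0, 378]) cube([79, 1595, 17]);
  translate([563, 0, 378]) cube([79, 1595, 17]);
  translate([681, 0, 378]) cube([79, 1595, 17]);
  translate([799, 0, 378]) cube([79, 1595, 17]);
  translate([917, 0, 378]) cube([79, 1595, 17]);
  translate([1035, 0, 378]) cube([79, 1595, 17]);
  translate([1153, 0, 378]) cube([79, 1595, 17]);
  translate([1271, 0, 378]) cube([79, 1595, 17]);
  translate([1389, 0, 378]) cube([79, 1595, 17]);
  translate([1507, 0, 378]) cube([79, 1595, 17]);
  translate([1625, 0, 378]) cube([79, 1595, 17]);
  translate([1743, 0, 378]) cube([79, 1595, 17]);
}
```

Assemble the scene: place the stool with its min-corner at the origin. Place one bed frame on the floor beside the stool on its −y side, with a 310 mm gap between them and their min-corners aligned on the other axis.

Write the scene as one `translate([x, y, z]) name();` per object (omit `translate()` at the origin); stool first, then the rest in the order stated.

stool();
translate([0, -1905, 0]) bed_frame();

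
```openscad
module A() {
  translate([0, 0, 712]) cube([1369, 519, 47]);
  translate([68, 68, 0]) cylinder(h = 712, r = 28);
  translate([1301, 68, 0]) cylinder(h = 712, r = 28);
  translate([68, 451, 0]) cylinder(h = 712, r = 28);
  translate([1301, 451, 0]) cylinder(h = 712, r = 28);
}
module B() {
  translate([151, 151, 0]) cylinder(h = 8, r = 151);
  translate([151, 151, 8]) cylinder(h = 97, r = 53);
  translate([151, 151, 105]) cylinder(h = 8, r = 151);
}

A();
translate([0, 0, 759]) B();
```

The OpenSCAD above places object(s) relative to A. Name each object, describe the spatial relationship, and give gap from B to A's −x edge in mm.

A is a table. B is a spool. The spool is on top of the table. The gap from the spool to the table's −x edge is 0 mm.

The spool's min-x is at 0; the table's min-x is 0; gap = 0 mm.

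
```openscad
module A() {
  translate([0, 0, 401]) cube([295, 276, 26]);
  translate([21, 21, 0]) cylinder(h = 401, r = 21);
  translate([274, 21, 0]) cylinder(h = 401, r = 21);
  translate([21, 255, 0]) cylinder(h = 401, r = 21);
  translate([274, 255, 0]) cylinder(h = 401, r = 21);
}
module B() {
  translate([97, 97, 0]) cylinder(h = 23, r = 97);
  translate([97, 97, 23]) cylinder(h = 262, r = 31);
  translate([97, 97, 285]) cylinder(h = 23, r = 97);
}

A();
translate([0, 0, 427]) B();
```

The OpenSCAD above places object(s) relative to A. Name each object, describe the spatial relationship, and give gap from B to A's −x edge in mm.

The spool's min-x is at 0; the stool's min-x is 0; gap = 0 mm.

A is a stool. B is a spool. The spool is on top of the stool. The gap from the spool to the stool's −x edge is 0 mm.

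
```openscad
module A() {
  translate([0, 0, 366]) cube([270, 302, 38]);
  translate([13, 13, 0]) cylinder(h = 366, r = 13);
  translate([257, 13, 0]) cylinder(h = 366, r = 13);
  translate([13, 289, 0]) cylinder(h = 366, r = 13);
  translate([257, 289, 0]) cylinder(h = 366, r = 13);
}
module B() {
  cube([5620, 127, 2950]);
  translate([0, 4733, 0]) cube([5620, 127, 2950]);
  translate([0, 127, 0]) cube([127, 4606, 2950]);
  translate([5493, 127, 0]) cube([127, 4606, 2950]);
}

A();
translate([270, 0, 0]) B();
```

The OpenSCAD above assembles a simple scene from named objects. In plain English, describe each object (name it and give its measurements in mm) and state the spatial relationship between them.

A is a four-legged stool. The seat is 270×302 mm, 38 mm thick, top at z = 404 mm. It stands on four round legs, each 26 mm in diameter, from z = 0 to the seat underside, each leg's axis is inset half a diameter from the nearest pair of seat edges (so the leg's bounding box is flush with the corner).

B is the wall frame of a small rectangular building: four walls, each 2950 mm tall and 127 mm thick, enclosing a footprint 5620 mm (x) by 4860 mm (y) outside-to-outside, with no floor or roof. The front and back walls (the −y and +y sides) span the full width; the two side walls fit between them.

The house frame is against the stool's +x side, with their −y faces flush.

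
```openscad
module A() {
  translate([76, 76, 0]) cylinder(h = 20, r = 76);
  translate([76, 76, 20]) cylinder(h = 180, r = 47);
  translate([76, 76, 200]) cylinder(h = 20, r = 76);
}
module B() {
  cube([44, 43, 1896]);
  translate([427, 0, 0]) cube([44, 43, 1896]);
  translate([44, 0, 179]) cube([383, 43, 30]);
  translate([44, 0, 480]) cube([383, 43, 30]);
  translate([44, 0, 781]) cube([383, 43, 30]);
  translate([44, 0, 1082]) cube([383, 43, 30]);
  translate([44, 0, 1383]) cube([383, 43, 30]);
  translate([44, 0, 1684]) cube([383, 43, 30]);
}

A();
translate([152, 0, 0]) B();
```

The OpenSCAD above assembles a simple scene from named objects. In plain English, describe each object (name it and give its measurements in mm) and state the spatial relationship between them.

A is a spool: two coaxial disc flanges of radius 76 mm and thickness 20 mm, joined by a core cylinder of radius 47 mm and height 180 mm. The lower flange rests on z = 0 and the three cylinders share a vertical axis.

B is a wooden ladder with two side rails of 44×43 mm section and 1896 mm height, set 471 mm apart overall. Between them run 6 rectangular rungs (43 mm deep, 30 mm thick), front faces flush with the rails' −y face. The bottom of the first rung is 179 mm above the floor and each subsequent rung is 301 mm higher than the one below.

The ladder is against the spool's +x side, with their −y faces flush.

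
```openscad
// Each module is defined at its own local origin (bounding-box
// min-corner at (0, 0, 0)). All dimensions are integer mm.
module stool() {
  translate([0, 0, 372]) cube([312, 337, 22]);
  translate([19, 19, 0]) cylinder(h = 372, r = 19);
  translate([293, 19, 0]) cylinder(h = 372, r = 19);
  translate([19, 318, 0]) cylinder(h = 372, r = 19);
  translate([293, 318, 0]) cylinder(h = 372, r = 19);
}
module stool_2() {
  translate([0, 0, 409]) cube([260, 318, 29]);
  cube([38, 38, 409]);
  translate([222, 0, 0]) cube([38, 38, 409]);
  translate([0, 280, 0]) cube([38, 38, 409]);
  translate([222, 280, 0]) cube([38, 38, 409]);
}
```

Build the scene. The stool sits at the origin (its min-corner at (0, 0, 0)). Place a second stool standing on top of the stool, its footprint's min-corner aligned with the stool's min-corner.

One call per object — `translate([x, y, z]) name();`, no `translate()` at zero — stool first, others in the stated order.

stool();
translate([0, 0, 394]) stool_2();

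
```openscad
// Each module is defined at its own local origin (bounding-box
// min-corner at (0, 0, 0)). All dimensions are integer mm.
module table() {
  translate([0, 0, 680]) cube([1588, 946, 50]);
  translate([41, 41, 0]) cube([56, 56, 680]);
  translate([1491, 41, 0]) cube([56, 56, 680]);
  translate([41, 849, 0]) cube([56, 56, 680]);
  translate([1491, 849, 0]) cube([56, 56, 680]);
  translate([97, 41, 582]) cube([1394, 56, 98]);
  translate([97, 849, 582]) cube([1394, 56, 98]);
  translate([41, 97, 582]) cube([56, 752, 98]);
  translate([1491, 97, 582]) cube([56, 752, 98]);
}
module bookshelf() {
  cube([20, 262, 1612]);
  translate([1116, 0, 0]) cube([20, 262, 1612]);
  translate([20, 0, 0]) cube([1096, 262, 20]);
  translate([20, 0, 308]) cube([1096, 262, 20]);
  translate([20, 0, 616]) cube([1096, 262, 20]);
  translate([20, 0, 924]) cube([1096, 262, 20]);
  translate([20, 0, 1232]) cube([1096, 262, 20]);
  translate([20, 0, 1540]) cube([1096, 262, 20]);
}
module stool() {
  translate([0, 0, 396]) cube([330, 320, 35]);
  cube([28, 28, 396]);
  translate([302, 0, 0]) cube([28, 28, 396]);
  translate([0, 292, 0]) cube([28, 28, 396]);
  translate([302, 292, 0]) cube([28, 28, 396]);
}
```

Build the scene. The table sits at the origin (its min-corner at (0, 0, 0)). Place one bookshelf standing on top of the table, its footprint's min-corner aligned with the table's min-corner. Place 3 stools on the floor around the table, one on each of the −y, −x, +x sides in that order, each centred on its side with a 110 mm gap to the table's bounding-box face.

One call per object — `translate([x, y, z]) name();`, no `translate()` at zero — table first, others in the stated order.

table();
translate([0, 0, 730]) bookshelf();
translate([629, -430, 0]) stool();
translate([-440, 313, 0]) stool();
translate([1698, 313, 0]) stool();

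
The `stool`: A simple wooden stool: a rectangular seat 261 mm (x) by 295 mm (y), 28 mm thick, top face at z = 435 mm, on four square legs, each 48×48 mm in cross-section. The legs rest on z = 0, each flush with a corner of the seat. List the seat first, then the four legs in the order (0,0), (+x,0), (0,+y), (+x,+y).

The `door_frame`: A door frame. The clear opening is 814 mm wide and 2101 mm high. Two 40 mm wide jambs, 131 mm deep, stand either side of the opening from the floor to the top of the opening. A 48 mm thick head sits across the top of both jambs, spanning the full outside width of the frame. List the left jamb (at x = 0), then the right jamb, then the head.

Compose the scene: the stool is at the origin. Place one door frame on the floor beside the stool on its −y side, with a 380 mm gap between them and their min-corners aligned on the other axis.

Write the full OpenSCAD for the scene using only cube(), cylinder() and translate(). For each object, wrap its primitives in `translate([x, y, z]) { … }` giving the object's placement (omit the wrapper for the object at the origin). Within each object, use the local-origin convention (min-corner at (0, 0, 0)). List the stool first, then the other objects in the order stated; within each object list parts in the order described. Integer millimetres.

translate([0, 0, 407]) cube([261, 295, 28]);
cube([48, 48, 407]);
translate([213, 0, 0]) cube([48, 48, 407]);
translate([0, 247, 0]) cube([48, 48, 407]);
translate([213, 247, 0]) cube([48, 48, 407]);
translate([0, -511, 0]) {
  cube([40, 131, 2101]);
  translate([854, 0, 0]) cube([40, 131, 2101]);
  translate([0, 0, 2101]) cube([894, 131, 48]);
}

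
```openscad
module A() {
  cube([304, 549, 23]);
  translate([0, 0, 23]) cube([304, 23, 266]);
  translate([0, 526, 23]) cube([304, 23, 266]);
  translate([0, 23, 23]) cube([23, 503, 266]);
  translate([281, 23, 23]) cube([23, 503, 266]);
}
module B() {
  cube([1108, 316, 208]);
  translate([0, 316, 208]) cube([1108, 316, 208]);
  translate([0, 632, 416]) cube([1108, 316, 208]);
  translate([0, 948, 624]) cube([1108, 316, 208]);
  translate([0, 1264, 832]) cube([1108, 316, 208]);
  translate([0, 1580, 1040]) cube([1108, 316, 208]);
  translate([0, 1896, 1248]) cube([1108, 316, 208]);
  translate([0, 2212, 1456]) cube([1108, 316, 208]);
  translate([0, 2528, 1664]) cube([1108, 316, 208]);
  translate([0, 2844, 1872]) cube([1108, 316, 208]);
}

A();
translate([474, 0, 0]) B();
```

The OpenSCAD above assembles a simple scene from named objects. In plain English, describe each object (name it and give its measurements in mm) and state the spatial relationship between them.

A is an open-topped rectangular box: outside dimensions 304×549×289 mm, with a uniform wall and base thickness of 23 mm. The base is a full 304×549 slab on the floor; four walls sit on top of the base. The front and back walls (the −y and +y sides) span the full width; the two side walls fit between them.

B is a run of 10 identical solid stair steps. Each tread is 1108×316 mm and each step block is 208 mm high. Step 1 rests on the floor; step k is offset from step 1 by (k−1)×316 mm in y and (k−1)×208 mm in z.

The staircase is on the floor beside the open box on its +x side.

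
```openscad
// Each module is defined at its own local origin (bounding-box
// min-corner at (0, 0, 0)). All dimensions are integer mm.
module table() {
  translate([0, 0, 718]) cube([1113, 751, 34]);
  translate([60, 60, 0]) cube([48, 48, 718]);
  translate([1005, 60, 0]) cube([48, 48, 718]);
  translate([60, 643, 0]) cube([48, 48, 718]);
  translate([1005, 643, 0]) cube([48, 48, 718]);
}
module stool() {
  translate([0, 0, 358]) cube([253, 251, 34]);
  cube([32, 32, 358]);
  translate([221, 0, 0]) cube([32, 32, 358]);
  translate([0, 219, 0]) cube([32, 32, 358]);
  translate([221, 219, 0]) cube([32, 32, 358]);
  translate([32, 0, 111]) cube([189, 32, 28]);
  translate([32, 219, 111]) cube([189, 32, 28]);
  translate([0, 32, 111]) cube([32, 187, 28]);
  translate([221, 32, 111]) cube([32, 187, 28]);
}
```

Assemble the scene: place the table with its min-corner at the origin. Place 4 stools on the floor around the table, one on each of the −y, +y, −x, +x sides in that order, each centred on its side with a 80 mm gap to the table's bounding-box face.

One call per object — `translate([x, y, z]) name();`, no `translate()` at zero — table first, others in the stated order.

table();
translate([430, -331, 0]) stool();
translate([430, 831, 0]) stool();
translate([-333, 250, 0]) stool();
translate([1193, 250, 0]) stool();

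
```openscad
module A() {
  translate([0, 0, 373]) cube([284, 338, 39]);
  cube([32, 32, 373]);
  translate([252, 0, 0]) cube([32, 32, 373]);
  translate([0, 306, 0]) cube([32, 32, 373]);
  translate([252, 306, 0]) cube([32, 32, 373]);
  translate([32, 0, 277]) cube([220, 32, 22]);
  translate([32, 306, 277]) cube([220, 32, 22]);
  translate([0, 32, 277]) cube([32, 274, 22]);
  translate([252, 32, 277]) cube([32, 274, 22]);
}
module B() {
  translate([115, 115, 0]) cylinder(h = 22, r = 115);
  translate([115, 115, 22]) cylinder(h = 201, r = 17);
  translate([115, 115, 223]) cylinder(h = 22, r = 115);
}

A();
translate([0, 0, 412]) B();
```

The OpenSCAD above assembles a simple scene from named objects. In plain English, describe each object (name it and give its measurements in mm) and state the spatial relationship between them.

A is a simple wooden stool: a rectangular seat 284 mm (x) by 338 mm (y), 39 mm thick, top face at z = 412 mm, on four square legs, each 32×32 mm in cross-section. The legs rest on z = 0, each flush with a corner of the seat. Four stretchers, 32 mm wide and 22 mm tall, connect adjacent legs with their undersides at z = 277 mm, each running between the inner faces of the legs it joins and aligned with the legs' outer faces on the other axis.

B is a spool: two coaxial disc flanges of radius 115 mm and thickness 22 mm, joined by a core cylinder of radius 17 mm and height 201 mm. The lower flange rests on z = 0 and the three cylinders share a vertical axis.

The spool is on top of the stool.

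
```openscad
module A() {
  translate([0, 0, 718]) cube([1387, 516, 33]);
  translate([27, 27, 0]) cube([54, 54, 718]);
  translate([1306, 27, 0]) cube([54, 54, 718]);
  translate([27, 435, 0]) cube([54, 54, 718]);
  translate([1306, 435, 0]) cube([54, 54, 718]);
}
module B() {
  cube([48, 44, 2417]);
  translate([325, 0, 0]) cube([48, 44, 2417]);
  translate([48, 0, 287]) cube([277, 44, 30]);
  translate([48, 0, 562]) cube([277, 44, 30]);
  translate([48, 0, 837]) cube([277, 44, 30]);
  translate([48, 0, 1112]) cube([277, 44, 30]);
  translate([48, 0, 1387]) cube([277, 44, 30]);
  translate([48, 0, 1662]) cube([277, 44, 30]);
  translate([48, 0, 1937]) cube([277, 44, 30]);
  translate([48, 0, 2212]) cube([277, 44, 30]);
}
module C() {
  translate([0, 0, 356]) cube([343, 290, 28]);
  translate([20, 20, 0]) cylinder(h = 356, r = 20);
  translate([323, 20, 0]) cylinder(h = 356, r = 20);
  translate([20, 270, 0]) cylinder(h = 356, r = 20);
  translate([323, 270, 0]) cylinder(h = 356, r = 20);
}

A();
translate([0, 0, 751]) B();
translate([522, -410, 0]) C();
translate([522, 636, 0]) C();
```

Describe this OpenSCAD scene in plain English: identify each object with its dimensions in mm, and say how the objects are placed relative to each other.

A is a table: top 1387 mm (x) × 516 mm (y), 33 mm thick, upper face at z = 751 mm, on four 54×54 mm square legs, each inset 27 mm from the nearest pair of top edges, running from z = 0 to the bottom of the top.

B is a straight ladder. Two 48×44 mm vertical rails, 2417 mm tall, stand 373 mm apart (outside-to-outside) with their front faces coplanar on the −y side. 8 rungs, each 44 mm deep and 30 mm tall, span between the inner faces of the rails, front faces flush with the rails. The lowest rung's underside is at z = 287 mm and rungs are spaced 275 mm apart (underside to underside).

C is a four-legged stool. The seat is 343×290 mm, 28 mm thick, top at z = 384 mm. It stands on four round legs, each 40 mm in diameter, from z = 0 to the seat underside, each leg's axis is inset half a diameter from the nearest pair of seat edges (so the leg's bounding box is flush with the corner).

The ladder is on top of the table. Two stools sit around the table at the −y, +y sides.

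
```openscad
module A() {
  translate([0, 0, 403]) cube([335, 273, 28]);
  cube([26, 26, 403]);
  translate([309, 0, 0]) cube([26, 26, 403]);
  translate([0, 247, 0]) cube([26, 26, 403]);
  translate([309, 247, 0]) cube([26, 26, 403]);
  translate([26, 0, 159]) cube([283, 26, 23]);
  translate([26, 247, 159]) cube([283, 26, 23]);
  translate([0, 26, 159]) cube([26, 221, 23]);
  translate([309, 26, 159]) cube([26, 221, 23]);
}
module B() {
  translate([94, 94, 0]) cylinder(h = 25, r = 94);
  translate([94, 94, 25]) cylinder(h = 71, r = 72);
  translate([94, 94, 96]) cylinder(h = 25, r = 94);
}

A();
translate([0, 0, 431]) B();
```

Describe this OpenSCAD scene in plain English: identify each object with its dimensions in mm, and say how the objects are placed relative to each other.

A is a four-legged stool. The seat is 335×273 mm, 28 mm thick, top at z = 431 mm. It stands on four square legs, each 26×26 mm in cross-section, from z = 0 to the seat underside, each flush with a corner of the seat. Four stretchers, 26 mm wide and 23 mm tall, connect adjacent legs with their undersides at z = 159 mm, each running between the inner faces of the legs it joins and aligned with the legs' outer faces on the other axis.

B is a spool: two coaxial disc flanges of radius 94 mm and thickness 25 mm, joined by a core cylinder of radius 72 mm and height 71 mm. The lower flange rests on z = 0 and the three cylinders share a vertical axis.

The spool is on top of the stool.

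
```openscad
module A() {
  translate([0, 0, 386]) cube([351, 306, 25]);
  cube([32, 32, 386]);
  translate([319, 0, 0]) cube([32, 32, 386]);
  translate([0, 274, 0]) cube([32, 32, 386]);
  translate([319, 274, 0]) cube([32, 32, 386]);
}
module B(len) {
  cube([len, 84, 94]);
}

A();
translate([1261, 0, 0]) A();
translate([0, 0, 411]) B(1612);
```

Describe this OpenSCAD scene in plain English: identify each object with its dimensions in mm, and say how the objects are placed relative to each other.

A is a four-legged stool. The seat is a 351×306×25 mm slab whose top surface is at z = 411 mm; four square legs, each 32×32 mm in cross-section, run from the floor (z = 0) to the underside of the seat, each flush with a corner of the seat.

B is a rectangular beam 1612 mm long (x), 84 mm deep (y), 94 mm thick (z).

The beam spans the tops of two stools placed 910 mm apart, resting at z = 411 mm.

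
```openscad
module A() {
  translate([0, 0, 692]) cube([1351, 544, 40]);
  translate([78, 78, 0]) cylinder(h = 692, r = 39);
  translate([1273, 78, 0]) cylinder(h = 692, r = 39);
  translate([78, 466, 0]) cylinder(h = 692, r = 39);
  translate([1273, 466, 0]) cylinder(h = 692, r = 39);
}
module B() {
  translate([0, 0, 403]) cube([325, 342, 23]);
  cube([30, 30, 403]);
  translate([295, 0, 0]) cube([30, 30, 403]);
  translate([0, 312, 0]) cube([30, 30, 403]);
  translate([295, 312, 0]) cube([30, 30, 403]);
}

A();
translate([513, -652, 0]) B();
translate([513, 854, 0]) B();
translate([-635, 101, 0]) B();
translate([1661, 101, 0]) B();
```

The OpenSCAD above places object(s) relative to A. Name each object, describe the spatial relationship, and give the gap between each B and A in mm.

Each stool's nearest face is 310 mm from the table's bounding box.

A is a table. B is a stool. Four stools sit around the table at the −y, +y, −x, +x sides. The gap between each stool and the table is 310 mm.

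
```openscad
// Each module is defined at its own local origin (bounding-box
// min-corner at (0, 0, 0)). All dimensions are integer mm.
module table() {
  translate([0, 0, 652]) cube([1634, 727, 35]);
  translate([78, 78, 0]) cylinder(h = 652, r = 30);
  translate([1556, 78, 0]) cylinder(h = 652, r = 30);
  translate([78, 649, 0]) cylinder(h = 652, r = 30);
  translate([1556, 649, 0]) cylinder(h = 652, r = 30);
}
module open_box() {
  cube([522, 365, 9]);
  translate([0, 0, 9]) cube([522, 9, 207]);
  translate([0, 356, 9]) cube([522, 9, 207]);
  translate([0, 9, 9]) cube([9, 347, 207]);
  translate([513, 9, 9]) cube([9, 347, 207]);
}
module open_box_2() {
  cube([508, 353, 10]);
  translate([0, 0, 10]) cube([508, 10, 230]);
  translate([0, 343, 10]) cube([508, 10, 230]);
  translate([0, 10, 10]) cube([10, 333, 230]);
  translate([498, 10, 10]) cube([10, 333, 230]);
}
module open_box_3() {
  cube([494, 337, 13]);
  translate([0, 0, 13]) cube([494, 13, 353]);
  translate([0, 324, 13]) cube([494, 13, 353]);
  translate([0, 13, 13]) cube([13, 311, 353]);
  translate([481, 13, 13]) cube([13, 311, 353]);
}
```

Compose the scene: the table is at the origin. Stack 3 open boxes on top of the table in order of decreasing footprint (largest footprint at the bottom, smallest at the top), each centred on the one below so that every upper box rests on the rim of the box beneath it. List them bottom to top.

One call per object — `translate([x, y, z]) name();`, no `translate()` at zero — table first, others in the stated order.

table();
translate([556, 181, 687]) open_box();
translate([563, 187, 903]) open_box_2();
translate([570, 195, 1143]) open_box_3();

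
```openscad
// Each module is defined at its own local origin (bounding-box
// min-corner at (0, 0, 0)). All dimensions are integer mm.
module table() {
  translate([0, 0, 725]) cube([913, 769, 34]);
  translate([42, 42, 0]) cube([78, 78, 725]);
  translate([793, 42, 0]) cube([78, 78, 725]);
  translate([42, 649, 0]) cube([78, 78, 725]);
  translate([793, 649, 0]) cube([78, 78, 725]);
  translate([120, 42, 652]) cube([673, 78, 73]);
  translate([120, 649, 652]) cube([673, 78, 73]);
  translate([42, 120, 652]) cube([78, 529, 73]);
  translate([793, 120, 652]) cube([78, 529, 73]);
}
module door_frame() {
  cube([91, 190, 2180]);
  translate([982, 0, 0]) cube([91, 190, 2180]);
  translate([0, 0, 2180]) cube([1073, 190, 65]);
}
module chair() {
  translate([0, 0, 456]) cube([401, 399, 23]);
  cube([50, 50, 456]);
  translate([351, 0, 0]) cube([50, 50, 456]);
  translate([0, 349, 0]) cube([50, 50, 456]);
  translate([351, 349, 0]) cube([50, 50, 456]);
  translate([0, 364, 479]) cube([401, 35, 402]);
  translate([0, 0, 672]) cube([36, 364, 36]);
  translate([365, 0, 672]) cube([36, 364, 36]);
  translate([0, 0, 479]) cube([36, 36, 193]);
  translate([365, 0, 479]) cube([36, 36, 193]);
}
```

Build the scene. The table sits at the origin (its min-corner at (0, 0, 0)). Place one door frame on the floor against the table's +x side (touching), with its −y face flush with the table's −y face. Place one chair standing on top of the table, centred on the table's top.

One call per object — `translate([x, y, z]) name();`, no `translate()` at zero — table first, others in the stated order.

table();
translate([913, 0, 0]) door_frame();
translate([256, 185, 759]) chair();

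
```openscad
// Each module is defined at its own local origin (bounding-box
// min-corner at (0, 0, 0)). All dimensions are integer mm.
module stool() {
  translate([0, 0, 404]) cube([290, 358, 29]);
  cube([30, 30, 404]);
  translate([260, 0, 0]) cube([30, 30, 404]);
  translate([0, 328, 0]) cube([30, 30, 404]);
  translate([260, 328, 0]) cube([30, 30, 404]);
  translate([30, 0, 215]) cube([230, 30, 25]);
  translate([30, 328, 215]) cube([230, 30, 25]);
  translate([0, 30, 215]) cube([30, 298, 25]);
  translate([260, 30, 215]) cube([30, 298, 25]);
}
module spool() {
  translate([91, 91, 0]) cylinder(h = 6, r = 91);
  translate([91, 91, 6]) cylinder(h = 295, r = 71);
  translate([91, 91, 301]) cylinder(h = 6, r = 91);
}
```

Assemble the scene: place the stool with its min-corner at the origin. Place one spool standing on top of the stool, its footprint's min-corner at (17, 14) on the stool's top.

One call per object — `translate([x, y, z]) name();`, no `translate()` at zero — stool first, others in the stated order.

stool();
translate([17, 14, 433]) spool();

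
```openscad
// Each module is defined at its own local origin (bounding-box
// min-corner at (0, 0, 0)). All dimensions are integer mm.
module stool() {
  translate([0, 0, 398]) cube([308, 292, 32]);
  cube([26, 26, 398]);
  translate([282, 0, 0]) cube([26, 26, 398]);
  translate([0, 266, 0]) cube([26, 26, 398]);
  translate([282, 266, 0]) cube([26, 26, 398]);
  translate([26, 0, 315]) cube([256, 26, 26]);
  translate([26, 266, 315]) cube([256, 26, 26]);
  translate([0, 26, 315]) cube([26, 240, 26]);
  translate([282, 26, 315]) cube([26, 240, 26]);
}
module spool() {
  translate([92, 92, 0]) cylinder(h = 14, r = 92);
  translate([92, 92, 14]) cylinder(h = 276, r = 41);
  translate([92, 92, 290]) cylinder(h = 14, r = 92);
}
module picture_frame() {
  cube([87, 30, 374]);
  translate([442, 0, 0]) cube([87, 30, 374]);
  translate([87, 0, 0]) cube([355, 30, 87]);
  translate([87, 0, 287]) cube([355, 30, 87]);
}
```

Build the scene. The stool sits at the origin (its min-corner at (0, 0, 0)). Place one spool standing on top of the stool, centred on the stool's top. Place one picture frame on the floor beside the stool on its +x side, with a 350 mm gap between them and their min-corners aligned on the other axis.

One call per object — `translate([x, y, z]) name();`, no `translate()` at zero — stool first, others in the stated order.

stool();
translate([62, 54, 430]) spool();
translate([658, 0, 0]) picture_frame();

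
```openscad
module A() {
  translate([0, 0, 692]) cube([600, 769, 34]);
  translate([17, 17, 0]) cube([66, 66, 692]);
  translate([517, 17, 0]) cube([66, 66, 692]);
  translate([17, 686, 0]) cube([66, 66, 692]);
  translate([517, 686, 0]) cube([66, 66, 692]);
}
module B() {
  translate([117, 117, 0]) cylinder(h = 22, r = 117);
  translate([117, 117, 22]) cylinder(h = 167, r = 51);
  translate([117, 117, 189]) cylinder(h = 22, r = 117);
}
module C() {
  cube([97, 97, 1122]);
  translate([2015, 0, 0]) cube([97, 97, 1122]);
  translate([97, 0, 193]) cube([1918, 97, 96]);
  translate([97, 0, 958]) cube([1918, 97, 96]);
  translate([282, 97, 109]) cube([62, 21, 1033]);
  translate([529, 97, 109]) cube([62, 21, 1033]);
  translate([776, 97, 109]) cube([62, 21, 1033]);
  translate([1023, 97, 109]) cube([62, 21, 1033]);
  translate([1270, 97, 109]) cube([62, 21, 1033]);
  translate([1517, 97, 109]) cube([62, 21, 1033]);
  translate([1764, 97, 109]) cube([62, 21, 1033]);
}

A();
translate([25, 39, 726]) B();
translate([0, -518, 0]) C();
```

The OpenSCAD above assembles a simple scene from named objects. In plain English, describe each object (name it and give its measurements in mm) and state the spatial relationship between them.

A is a rectangular dining table. The top is 600×769×34 mm with its upper surface at z = 726 mm. It stands on four 66×66 mm square legs, each inset 17 mm from the nearest pair of top edges, running from the floor to the underside of the top.

B is a spool: two coaxial disc flanges of radius 117 mm and thickness 22 mm, joined by a core cylinder of radius 51 mm and height 167 mm. The lower flange rests on z = 0 and the three cylinders share a vertical axis.

C is a fence section. Two 97×97 mm posts, 1122 mm tall, stand on the floor with a clear span of 1918 mm between their inner faces. Two horizontal rails of 97×96 mm section span the gap between the posts with their undersides at z = 193 mm and z = 958 mm, flush with the posts' −y face. 7 pickets, each 62 mm wide, 21 mm thick and 1033 mm tall, are fixed to the +y face of the rails with their bottoms at z = 109 mm, evenly spaced across the span with equal gaps (rounded down to the nearest mm) at the −x end and between each pair — any rounding remainder accumulates at the +x end.

The spool is on top of the table. The fence section is on the floor beside the table on its −y side.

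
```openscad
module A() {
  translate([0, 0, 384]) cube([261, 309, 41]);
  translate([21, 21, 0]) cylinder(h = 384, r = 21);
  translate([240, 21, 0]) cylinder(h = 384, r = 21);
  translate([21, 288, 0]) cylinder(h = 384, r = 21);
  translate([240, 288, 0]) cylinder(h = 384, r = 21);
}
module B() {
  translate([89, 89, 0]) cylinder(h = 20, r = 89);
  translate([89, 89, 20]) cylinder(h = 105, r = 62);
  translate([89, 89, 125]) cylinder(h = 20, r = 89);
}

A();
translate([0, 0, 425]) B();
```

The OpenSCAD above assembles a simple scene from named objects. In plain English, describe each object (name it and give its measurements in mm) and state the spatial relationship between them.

A is a four-legged stool. The seat is a 261×309×41 mm slab whose top surface is at z = 425 mm; four round legs, each 42 mm in diameter, run from the floor (z = 0) to the underside of the seat, each leg's axis is inset half a diameter from the nearest pair of seat edges (so the leg's bounding box is flush with the corner).

B is a spool: two coaxial disc flanges of radius 89 mm and thickness 20 mm, joined by a core cylinder of radius 62 mm and height 105 mm. The lower flange rests on z = 0 and the three cylinders share a vertical axis.

The spool is on top of the stool.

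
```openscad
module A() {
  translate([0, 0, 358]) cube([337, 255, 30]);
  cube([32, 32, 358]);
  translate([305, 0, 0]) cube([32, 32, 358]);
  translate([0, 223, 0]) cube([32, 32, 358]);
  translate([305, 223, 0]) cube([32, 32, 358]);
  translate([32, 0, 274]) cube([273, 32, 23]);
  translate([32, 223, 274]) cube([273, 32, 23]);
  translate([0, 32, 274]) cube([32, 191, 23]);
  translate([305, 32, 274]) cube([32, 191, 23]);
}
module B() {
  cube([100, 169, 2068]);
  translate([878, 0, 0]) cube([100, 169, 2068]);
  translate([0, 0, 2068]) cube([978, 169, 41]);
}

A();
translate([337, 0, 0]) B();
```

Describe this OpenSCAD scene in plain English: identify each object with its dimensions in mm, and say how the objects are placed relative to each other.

A is a four-legged stool. The seat is a 337×255×30 mm slab whose top surface is at z = 388 mm; four square legs, each 32×32 mm in cross-section, run from the floor (z = 0) to the underside of the seat, each flush with a corner of the seat. Four stretchers, 32 mm wide and 23 mm tall, connect adjacent legs with their undersides at z = 274 mm, each running between the inner faces of the legs it joins and aligned with the legs' outer faces on the other axis.

B is a rectangular door frame: two vertical jambs of 100×169 mm section, 2068 mm tall, with a clear opening 778 mm wide between their inner faces. A header 41 mm tall and 169 mm deep lies on top of the jambs and spans the full outside width.

The door frame is against the stool's +x side, with their −y faces flush.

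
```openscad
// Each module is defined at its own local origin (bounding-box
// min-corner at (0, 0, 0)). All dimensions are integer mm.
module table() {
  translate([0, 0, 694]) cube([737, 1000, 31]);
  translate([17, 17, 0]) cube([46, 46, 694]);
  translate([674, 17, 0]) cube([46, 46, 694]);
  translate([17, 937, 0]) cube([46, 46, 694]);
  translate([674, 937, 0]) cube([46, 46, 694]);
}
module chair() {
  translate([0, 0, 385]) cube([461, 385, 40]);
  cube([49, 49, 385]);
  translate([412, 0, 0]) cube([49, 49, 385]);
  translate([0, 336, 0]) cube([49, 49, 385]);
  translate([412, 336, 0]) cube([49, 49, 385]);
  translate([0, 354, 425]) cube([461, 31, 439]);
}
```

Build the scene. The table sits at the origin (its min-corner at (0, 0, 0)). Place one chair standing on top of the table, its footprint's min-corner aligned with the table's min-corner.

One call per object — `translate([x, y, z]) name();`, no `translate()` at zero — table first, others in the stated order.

table();
translate([0, 0, 725]) chair();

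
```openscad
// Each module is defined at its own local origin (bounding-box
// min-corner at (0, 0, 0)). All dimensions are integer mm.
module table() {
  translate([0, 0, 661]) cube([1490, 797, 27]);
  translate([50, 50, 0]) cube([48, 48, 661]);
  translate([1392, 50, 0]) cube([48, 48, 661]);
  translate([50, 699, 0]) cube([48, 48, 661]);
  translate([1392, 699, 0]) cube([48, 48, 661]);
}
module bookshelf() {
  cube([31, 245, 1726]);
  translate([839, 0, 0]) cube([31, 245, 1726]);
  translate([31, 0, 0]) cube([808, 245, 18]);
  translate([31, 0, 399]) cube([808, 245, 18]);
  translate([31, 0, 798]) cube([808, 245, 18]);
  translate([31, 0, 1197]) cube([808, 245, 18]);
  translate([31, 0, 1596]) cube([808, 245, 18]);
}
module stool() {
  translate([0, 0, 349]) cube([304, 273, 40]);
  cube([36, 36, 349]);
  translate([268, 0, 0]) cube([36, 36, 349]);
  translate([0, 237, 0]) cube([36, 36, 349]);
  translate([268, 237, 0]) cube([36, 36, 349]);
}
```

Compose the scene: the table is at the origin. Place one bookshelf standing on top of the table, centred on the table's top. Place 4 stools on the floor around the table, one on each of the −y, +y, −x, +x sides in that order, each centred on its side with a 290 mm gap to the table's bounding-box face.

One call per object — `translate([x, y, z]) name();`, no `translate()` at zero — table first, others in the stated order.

table();
translate([310, 276, 688]) bookshelf();
translate([593, -563, 0]) stool();
translate([593, 1087, 0]) stool();
translate([-594, 262, 0]) stool();
translate([1780, 262, 0]) stool();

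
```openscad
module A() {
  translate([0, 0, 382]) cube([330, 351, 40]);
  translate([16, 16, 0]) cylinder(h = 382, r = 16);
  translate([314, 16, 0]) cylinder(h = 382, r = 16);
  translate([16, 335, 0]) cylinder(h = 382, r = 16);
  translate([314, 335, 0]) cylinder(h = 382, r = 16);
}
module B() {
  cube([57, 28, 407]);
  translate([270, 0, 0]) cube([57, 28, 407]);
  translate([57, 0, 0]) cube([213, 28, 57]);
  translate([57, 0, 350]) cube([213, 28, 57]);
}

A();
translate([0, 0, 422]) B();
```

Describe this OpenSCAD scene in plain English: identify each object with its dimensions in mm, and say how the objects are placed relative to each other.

A is a simple wooden stool: a rectangular seat 330 mm (x) by 351 mm (y), 40 mm thick, top face at z = 422 mm, on four round legs, each 32 mm in diameter. The legs rest on z = 0, each leg's axis is inset half a diameter from the nearest pair of seat edges (so the leg's bounding box is flush with the corner).

B is a rectangular picture frame lying in the x–z plane (depth along y). The opening is 213 mm wide (x) by 293 mm tall (z), surrounded by a border 57 mm wide on all four sides. The frame is 28 mm deep and is made of two full-height vertical stiles with two horizontal rails fitted between them.

The picture frame is on top of the stool.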